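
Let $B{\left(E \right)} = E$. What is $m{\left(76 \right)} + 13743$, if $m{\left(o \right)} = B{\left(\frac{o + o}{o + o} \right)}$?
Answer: $13744$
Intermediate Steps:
$m{\left(o \right)} = 1$ ($m{\left(o \right)} = \frac{o + o}{o + o} = \frac{2 o}{2 o} = 2 o \frac{1}{2 o} = 1$)
$m{\left(76 \right)} + 13743 = 1 + 13743 = 13744$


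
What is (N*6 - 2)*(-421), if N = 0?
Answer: 842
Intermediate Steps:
(N*6 - 2)*(-421) = (0*6 - 2)*(-421) = (0 - 2)*(-421) = -2*(-421) = 842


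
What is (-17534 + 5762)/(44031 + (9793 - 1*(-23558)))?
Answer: -218/1433 ≈ -0.15213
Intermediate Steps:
(-17534 + 5762)/(44031 + (9793 - 1*(-23558))) = -11772/(44031 + (9793 + 23558)) = -11772/(44031 + 33351) = -11772/77382 = -11772*1/77382 = -218/1433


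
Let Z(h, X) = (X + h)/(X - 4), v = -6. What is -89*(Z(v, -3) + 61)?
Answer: -38804/7 ≈ -5543.4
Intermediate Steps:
Z(h, X) = (X + h)/(-4 + X)
-89*(Z(v, -3) + 61) = -89*((-3 - 6)/(-4 - 3) + 61) = -89*(-9/(-7) + 61) = -89*(-⅐*(-9) + 61) = -89*(9/7 + 61) = -89*436/7 = -38804/7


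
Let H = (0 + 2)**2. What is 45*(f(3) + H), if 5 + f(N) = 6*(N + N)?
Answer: 1575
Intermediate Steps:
f(N) = -5 + 12*N (f(N) = -5 + 6*(N + N) = -5 + 6*(2*N) = -5 + 12*N)
H = 4 (H = 2**2 = 4)
45*(f(3) + H) = 45*((-5 + 12*3) + 4) = 45*((-5 + 36) + 4) = 45*(31 + 4) = 45*35 = 1575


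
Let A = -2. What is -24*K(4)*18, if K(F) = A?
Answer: 864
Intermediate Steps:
K(F) = -2
-24*K(4)*18 = -24*(-2)*18 = 48*18 = 864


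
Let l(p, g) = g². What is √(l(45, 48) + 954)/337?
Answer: 3*√362/337 ≈ 0.16937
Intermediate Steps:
√(l(45, 48) + 954)/337 = √(48² + 954)/337 = √(2304 + 954)*(1/337) = √3258*(1/337) = (3*√362)*(1/337) = 3*√362/337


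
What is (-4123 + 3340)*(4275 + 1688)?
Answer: -4669029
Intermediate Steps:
(-4123 + 3340)*(4275 + 1688) = -783*5963 = -4669029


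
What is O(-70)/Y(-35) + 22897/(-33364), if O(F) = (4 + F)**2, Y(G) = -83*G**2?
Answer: -2473386059/3392284700 ≈ -0.72912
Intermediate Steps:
O(-70)/Y(-35) + 22897/(-33364) = (4 - 70)**2/((-83*(-35)**2)) + 22897/(-33364) = (-66)**2/((-83*1225)) + 22897*(-1/33364) = 4356/(-101675) - 22897/33364 = 4356*(-1/101675) - 22897/33364 = -4356/101675 - 22897/33364 = -2473386059/3392284700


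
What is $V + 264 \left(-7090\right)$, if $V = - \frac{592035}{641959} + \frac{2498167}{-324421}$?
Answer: $- \frac{389823856137406528}{208264980739} \approx -1.8718 \cdot 10^{6}$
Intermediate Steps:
$V = - \frac{1795789375888}{208264980739}$ ($V = \left(-592035\right) \frac{1}{641959} + 2498167 \left(- \frac{1}{324421}\right) = - \frac{592035}{641959} - \frac{2498167}{324421} = - \frac{1795789375888}{208264980739} \approx -8.6226$)
$V + 264 \left(-7090\right) = - \frac{1795789375888}{208264980739} + 264 \left(-7090\right) = - \frac{1795789375888}{208264980739} - 1871760 = - \frac{389823856137406528}{208264980739}$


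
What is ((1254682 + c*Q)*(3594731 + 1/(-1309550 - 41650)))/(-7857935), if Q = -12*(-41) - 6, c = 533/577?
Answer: -439704484372184850481/765797412805500 ≈ -5.7418e+5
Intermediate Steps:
c = 533/577 (c = 533*(1/577) = 533/577 ≈ 0.92374)
Q = 486 (Q = 492 - 6 = 486)
((1254682 + c*Q)*(3594731 + 1/(-1309550 - 41650)))/(-7857935) = ((1254682 + (533/577)*486)*(3594731 + 1/(-1309550 - 41650)))/(-7857935) = ((1254682 + 259038/577)*(3594731 + 1/(-1351200)))*(-1/7857935) = (724210552*(3594731 - 1/1351200)/577)*(-1/7857935) = ((724210552/577)*(4857200527199/1351200))*(-1/7857935) = (439704484372184850481/97455300)*(-1/7857935) = -439704484372184850481/765797412805500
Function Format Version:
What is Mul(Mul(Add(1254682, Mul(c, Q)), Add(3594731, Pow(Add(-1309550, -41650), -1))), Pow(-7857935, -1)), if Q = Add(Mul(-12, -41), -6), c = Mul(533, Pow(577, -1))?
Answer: Rational(-439704484372184850481, 765797412805500) ≈ -5.7418e+5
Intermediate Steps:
c = Rational(533, 577) (c = Mul(533, Rational(1, 577)) = Rational(533, 577) ≈ 0.92374)
Q = 486 (Q = Add(492, -6) = 486)
Mul(Mul(Add(1254682, Mul(c, Q)), Add(3594731, Pow(Add(-1309550, -41650), -1))), Pow(-7857935, -1)) = Mul(Mul(Add(1254682, Mul(Rational(533, 577), 486)), Add(3594731, Pow(Add(-1309550, -41650), -1))), Pow(-7857935, -1)) = Mul(Mul(Add(1254682, Rational(259038, 577)), Add(3594731, Pow(-1351200, -1))), Rational(-1, 7857935)) = Mul(Mul(Rational(724210552, 577), Add(3594731, Rational(-1, 1351200))), Rational(-1, 7857935)) = Mul(Mul(Rational(724210552, 577), Rational(4857200527199, 1351200)), Rational(-1, 7857935)) = Mul(Rational(439704484372184850481, 97455300), Rational(-1, 7857935)) = Rational(-439704484372184850481, 765797412805500)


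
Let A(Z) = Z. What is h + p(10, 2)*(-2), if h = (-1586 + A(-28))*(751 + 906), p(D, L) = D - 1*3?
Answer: -2674412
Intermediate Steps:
p(D, L) = -3 + D (p(D, L) = D - 3 = -3 + D)
h = -2674398 (h = (-1586 - 28)*(751 + 906) = -1614*1657 = -2674398)
h + p(10, 2)*(-2) = -2674398 + (-3 + 10)*(-2) = -2674398 + 7*(-2) = -2674398 - 14 = -2674412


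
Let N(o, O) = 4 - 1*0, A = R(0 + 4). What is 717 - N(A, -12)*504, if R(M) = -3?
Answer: -1299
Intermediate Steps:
A = -3
N(o, O) = 4 (N(o, O) = 4 + 0 = 4)
717 - N(A, -12)*504 = 717 - 1*4*504 = 717 - 4*504 = 717 - 2016 = -1299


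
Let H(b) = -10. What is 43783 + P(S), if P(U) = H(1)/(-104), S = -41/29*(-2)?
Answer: 2276721/52 ≈ 43783.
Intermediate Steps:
S = 82/29 (S = -41*1/29*(-2) = -41/29*(-2) = 82/29 ≈ 2.8276)
P(U) = 5/52 (P(U) = -10/(-104) = -10*(-1/104) = 5/52)
43783 + P(S) = 43783 + 5/52 = 2276721/52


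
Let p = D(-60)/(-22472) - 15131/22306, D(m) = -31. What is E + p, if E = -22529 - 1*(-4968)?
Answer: -4401486889349/250630216 ≈ -17562.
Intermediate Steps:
p = -169666173/250630216 (p = -31/(-22472) - 15131/22306 = -31*(-1/22472) - 15131*1/22306 = 31/22472 - 15131/22306 = -169666173/250630216 ≈ -0.67696)
E = -17561 (E = -22529 + 4968 = -17561)
E + p = -17561 - 169666173/250630216 = -4401486889349/250630216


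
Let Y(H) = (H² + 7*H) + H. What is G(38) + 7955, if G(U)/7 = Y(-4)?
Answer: 7843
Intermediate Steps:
Y(H) = H² + 8*H
G(U) = -112 (G(U) = 7*(-4*(8 - 4)) = 7*(-4*4) = 7*(-16) = -112)
G(38) + 7955 = -112 + 7955 = 7843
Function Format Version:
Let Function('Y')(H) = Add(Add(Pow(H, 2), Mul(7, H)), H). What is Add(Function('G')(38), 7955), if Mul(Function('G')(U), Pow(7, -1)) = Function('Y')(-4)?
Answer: 7843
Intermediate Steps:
Function('Y')(H) = Add(Pow(H, 2), Mul(8, H))
Function('G')(U) = -112 (Function('G')(U) = Mul(7, Mul(-4, Add(8, -4))) = Mul(7, Mul(-4, 4)) = Mul(7, -16) = -112)
Add(Function('G')(38), 7955) = Add(-112, 7955) = 7843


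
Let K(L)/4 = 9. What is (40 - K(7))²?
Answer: 16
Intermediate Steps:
K(L) = 36 (K(L) = 4*9 = 36)
(40 - K(7))² = (40 - 1*36)² = (40 - 36)² = 4² = 16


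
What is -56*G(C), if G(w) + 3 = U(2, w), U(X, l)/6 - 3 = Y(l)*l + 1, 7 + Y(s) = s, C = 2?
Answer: 2184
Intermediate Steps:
Y(s) = -7 + s
U(X, l) = 24 + 6*l*(-7 + l) (U(X, l) = 18 + 6*((-7 + l)*l + 1) = 18 + 6*(l*(-7 + l) + 1) = 18 + 6*(1 + l*(-7 + l)) = 18 + (6 + 6*l*(-7 + l)) = 24 + 6*l*(-7 + l))
G(w) = 21 + 6*w*(-7 + w) (G(w) = -3 + (24 + 6*w*(-7 + w)) = 21 + 6*w*(-7 + w))
-56*G(C) = -56*(21 + 6*2*(-7 + 2)) = -56*(21 + 6*2*(-5)) = -56*(21 - 60) = -56*(-39) = 2184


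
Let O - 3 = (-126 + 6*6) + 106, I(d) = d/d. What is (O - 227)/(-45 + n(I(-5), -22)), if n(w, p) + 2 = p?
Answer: 208/69 ≈ 3.0145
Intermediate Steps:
I(d) = 1
O = 19 (O = 3 + ((-126 + 6*6) + 106) = 3 + ((-126 + 36) + 106) = 3 + (-90 + 106) = 3 + 16 = 19)
n(w, p) = -2 + p
(O - 227)/(-45 + n(I(-5), -22)) = (19 - 227)/(-45 + (-2 - 22)) = -208/(-45 - 24) = -208/(-69) = -208*(-1/69) = 208/69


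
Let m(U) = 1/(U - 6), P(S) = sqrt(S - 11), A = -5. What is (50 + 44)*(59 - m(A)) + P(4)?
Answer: 61100/11 + I*sqrt(7) ≈ 5554.5 + 2.6458*I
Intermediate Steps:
P(S) = sqrt(-11 + S)
m(U) = 1/(-6 + U)
(50 + 44)*(59 - m(A)) + P(4) = (50 + 44)*(59 - 1/(-6 - 5)) + sqrt(-11 + 4) = 94*(59 - 1/(-11)) + sqrt(-7) = 94*(59 - 1*(-1/11)) + I*sqrt(7) = 94*(59 + 1/11) + I*sqrt(7) = 94*(650/11) + I*sqrt(7) = 61100/11 + I*sqrt(7)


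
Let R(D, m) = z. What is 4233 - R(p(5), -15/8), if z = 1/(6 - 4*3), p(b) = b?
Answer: 25399/6 ≈ 4233.2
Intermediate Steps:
z = -⅙ (z = 1/(6 - 12) = 1/(-6) = -⅙ ≈ -0.16667)
R(D, m) = -⅙
4233 - R(p(5), -15/8) = 4233 - 1*(-⅙) = 4233 + ⅙ = 25399/6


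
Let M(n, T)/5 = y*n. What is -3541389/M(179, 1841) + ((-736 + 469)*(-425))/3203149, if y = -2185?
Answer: 11565505507086/6263998105675 ≈ 1.8463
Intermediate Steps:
M(n, T) = -10925*n (M(n, T) = 5*(-2185*n) = -10925*n)
-3541389/M(179, 1841) + ((-736 + 469)*(-425))/3203149 = -3541389/((-10925*179)) + ((-736 + 469)*(-425))/3203149 = -3541389/(-1955575) - 267*(-425)*(1/3203149) = -3541389*(-1/1955575) + 113475*(1/3203149) = 3541389/1955575 + 113475/3203149 = 11565505507086/6263998105675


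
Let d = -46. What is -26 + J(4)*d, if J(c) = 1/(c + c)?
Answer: -127/4 ≈ -31.750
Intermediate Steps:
J(c) = 1/(2*c)
-26 + J(4)*d = -26 + ((½)/4)*(-46) = -26 + ((½)*(¼))*(-46) = -26 + (⅛)*(-46) = -26 - 23/4 = -127/4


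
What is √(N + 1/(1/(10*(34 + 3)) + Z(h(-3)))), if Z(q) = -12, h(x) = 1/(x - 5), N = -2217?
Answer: I*√43687008887/4439 ≈ 47.086*I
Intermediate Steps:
h(x) = 1/(-5 + x)
√(N + 1/(1/(10*(34 + 3)) + Z(h(-3)))) = √(-2217 + 1/(1/(10*(34 + 3)) - 12)) = √(-2217 + 1/(1/(10*37) - 12)) = √(-2217 + 1/(1/370 - 12)) = √(-2217 + 1/(-4439/370)) = √(-2217 - 370/4439) = √(-9841633/4439) = I*√43687008887/4439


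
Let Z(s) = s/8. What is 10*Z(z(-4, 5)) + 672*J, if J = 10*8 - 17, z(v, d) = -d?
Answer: 169319/4 ≈ 42330.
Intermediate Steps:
Z(s) = s/8 (Z(s) = s*(⅛) = s/8)
J = 63 (J = 80 - 17 = 63)
10*Z(z(-4, 5)) + 672*J = 10*((-1*5)/8) + 672*63 = 10*((⅛)*(-5)) + 42336 = 10*(-5/8) + 42336 = -25/4 + 42336 = 169319/4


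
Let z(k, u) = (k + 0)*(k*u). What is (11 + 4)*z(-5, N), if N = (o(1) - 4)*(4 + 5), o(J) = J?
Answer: -10125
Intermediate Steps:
N = -27 (N = (1 - 4)*(4 + 5) = -3*9 = -27)
z(k, u) = u*k**2 (z(k, u) = k*(k*u) = u*k**2)
(11 + 4)*z(-5, N) = (11 + 4)*(-27*(-5)**2) = 15*(-27*25) = 15*(-675) = -10125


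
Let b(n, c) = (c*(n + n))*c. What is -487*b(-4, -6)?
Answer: 140256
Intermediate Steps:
b(n, c) = 2*n*c² (b(n, c) = (c*(2*n))*c = (2*c*n)*c = 2*n*c²)
-487*b(-4, -6) = -974*(-4)*(-6)² = -974*(-4)*36 = -487*(-288) = 140256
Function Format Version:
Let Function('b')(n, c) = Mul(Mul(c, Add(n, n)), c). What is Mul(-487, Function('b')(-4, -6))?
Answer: 140256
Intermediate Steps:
Function('b')(n, c) = Mul(2, n, Pow(c, 2)) (Function('b')(n, c) = Mul(Mul(c, Mul(2, n)), c) = Mul(Mul(2, c, n), c) = Mul(2, n, Pow(c, 2)))
Mul(-487, Function('b')(-4, -6)) = Mul(-487, Mul(2, -4, Pow(-6, 2))) = Mul(-487, Mul(2, -4, 36)) = Mul(-487, -288) = 140256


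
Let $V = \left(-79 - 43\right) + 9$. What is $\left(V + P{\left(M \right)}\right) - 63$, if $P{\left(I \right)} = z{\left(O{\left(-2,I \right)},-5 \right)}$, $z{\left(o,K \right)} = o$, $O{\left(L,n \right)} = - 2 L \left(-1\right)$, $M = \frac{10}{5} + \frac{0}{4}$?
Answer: $-180$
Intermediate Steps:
$V = -113$ ($V = -122 + 9 = -113$)
$M = 2$ ($M = 10 \cdot \frac{1}{5} + 0 \cdot \frac{1}{4} = 2 + 0 = 2$)
$O{\left(L,n \right)} = 2 L$
$P{\left(I \right)} = -4$ ($P{\left(I \right)} = 2 \left(-2\right) = -4$)
$\left(V + P{\left(M \right)}\right) - 63 = \left(-113 - 4\right) - 63 = -117 - 63 = -180$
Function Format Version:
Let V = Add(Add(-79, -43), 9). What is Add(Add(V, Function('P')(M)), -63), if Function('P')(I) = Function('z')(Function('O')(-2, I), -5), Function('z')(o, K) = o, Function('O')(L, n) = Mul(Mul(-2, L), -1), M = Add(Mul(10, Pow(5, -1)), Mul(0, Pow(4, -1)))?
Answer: -180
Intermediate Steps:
V = -113 (V = Add(-122, 9) = -113)
M = 2 (M = Add(Mul(10, Rational(1, 5)), Mul(0, Rational(1, 4))) = Add(2, 0) = 2)
Function('O')(L, n) = Mul(2, L)
Function('P')(I) = -4 (Function('P')(I) = Mul(2, -2) = -4)
Add(Add(V, Function('P')(M)), -63) = Add(Add(-113, -4), -63) = Add(-117, -63) = -180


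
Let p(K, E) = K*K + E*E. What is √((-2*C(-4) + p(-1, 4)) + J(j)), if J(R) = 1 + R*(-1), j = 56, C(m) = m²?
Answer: I*√70 ≈ 8.3666*I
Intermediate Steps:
p(K, E) = E² + K² (p(K, E) = K² + E² = E² + K²)
J(R) = 1 - R
√((-2*C(-4) + p(-1, 4)) + J(j)) = √((-2*(-4)² + (4² + (-1)²)) + (1 - 1*56)) = √((-2*16 + (16 + 1)) + (1 - 56)) = √((-32 + 17) - 55) = √(-15 - 55) = √(-70) = I*√70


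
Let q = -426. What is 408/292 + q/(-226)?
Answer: 27075/8249 ≈ 3.2822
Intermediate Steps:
408/292 + q/(-226) = 408/292 - 426/(-226) = 408*(1/292) - 426*(-1/226) = 102/73 + 213/113 = 27075/8249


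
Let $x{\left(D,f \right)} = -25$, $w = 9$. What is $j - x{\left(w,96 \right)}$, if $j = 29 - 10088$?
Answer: $-10034$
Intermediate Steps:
$j = -10059$ ($j = 29 - 10088 = -10059$)
$j - x{\left(w,96 \right)} = -10059 - -25 = -10059 + 25 = -10034$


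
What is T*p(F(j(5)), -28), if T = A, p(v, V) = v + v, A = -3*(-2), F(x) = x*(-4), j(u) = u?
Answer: -240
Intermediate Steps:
F(x) = -4*x
A = 6
p(v, V) = 2*v
T = 6
T*p(F(j(5)), -28) = 6*(2*(-4*5)) = 6*(2*(-20)) = 6*(-40) = -240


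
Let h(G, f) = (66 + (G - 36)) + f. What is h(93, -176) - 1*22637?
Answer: -22690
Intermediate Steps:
h(G, f) = 30 + G + f (h(G, f) = (66 + (-36 + G)) + f = (30 + G) + f = 30 + G + f)
h(93, -176) - 1*22637 = (30 + 93 - 176) - 1*22637 = -53 - 22637 = -22690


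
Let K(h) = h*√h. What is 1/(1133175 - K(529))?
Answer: 1/1121008 ≈ 8.9205e-7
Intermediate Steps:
K(h) = h^(3/2)
1/(1133175 - K(529)) = 1/(1133175 - 529^(3/2)) = 1/(1133175 - 1*12167) = 1/(1133175 - 12167) = 1/1121008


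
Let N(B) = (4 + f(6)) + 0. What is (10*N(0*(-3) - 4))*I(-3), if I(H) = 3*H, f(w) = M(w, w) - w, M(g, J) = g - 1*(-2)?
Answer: -540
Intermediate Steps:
M(g, J) = 2 + g (M(g, J) = g + 2 = 2 + g)
f(w) = 2 (f(w) = (2 + w) - w = 2)
N(B) = 6 (N(B) = (4 + 2) + 0 = 6 + 0 = 6)
(10*N(0*(-3) - 4))*I(-3) = (10*6)*(3*(-3)) = 60*(-9) = -540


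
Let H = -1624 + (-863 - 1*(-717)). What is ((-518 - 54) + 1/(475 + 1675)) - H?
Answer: 2575701/2150 ≈ 1198.0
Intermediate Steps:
H = -1770 (H = -1624 + (-863 + 717) = -1624 - 146 = -1770)
((-518 - 54) + 1/(475 + 1675)) - H = ((-518 - 54) + 1/(475 + 1675)) - 1*(-1770) = (-572 + 1/2150) + 1770 = -1229799/2150 + 1770 = 2575701/2150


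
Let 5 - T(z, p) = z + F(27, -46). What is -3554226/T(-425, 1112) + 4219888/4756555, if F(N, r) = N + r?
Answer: -16903976721718/2135693195 ≈ -7915.0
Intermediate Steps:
T(z, p) = 24 - z (T(z, p) = 5 - (z + (27 - 46)) = 5 - (z - 19) = 5 - (-19 + z) = 5 + (19 - z) = 24 - z)
-3554226/T(-425, 1112) + 4219888/4756555 = -3554226/(24 - 1*(-425)) + 4219888/4756555 = -3554226/(24 + 425) + 4219888*(1/4756555) = -3554226/449 + 4219888/4756555 = -16903976721718/2135693195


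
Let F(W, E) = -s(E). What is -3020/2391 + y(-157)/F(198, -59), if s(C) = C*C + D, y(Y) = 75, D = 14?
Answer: -715615/557103 ≈ -1.2845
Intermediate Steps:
s(C) = 14 + C² (s(C) = C*C + 14 = C² + 14 = 14 + C²)
F(W, E) = -14 - E² (F(W, E) = -(14 + E²) = -14 - E²)
-3020/2391 + y(-157)/F(198, -59) = -3020/2391 + 75/(-14 - 1*(-59)²) = -3020*1/2391 + 75/(-14 - 1*3481) = -3020/2391 + 75/(-14 - 3481) = -3020/2391 + 75/(-3495) = -3020/2391 + 75*(-1/3495) = -3020/2391 - 5/233 = -715615/557103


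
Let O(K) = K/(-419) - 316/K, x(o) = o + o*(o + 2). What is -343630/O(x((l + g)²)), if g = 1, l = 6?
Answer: 91715877890/1656177 ≈ 55378.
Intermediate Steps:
x(o) = o + o*(2 + o)
O(K) = -316/K - K/419 (O(K) = K*(-1/419) - 316/K = -K/419 - 316/K = -316/K - K/419)
-343630/O(x((l + g)²)) = -343630/(-316*1/((3 + (6 + 1)²)*(6 + 1)²) - (6 + 1)²*(3 + (6 + 1)²)/419) = -343630/(-316*1/(49*(3 + 7²)) - 7²*(3 + 7²)/419) = -343630/(-316*1/(49*(3 + 49)) - 49*(3 + 49)/419) = -343630/(-316/(49*52) - 49*52/419) = -343630/(-316/2548 - 1/419*2548) = -343630/(-316*1/2548 - 2548/419) = -343630/(-79/637 - 2548/419) = -343630/(-1656177/266903) = -343630*(-266903/1656177) = 91715877890/1656177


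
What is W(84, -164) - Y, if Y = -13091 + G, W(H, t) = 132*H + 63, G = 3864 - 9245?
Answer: 29623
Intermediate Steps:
G = -5381
W(H, t) = 63 + 132*H
Y = -18472 (Y = -13091 - 5381 = -18472)
W(84, -164) - Y = (63 + 132*84) - 1*(-18472) = (63 + 11088) + 18472 = 11151 + 18472 = 29623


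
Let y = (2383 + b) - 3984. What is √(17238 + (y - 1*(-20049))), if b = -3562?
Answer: 2*√8031 ≈ 179.23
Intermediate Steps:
y = -5163 (y = (2383 - 3562) - 3984 = -1179 - 3984 = -5163)
√(17238 + (y - 1*(-20049))) = √(17238 + (-5163 - 1*(-20049))) = √(17238 + (-5163 + 20049)) = √(17238 + 14886) = √32124 = 2*√8031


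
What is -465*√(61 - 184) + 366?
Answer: 366 - 465*I*√123 ≈ 366.0 - 5157.1*I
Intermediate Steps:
-465*√(61 - 184) + 366 = -465*I*√123 + 366 = 366 - 465*I*√123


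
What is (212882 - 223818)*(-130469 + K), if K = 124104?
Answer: 69607640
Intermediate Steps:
(212882 - 223818)*(-130469 + K) = (212882 - 223818)*(-130469 + 124104) = -10936*(-6365) = 69607640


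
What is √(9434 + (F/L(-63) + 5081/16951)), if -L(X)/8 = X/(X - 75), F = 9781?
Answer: √3424441250313237/711942 ≈ 82.196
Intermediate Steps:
L(X) = -8*X/(-75 + X) (L(X) = -8*X/(X - 75) = -8*X/(-75 + X))
√(9434 + (F/L(-63) + 5081/16951)) = √(9434 + (9781/((-8*(-63)/(-75 - 63))) + 5081/16951)) = √(9434 + (9781/((-8*(-63)/(-138))) + 5081*(1/16951))) = √(9434 + (9781/((-8*(-63)*(-1/138))) + 5081/16951)) = √(9434 + (9781/(-84/23) + 5081/16951)) = √(9434 + (9781*(-23/84) + 5081/16951)) = √(9434 + (-224963/84 + 5081/16951)) = √(9434 - 3812921009/1423884) = √(9620000647/1423884) = √3424441250313237/711942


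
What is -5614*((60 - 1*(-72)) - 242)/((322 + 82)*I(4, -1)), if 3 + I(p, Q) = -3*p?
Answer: -30877/303 ≈ -101.90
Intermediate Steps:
I(p, Q) = -3 - 3*p
-5614*((60 - 1*(-72)) - 242)/((322 + 82)*I(4, -1)) = -5614*((60 - 1*(-72)) - 242)/((-3 - 3*4)*(322 + 82)) = -5614*(-55/(202*(-3 - 12))) = -5614/((404/(132 - 242))*(-15)) = -5614/((404/(-110))*(-15)) = -5614/((404*(-1/110))*(-15)) = -5614/((-202/55*(-15))) = -5614/606/11 = -5614*11/606 = -30877/303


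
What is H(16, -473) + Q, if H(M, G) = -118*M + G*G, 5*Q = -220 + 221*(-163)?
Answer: 1072962/5 ≈ 2.1459e+5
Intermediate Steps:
Q = -36243/5 (Q = (-220 + 221*(-163))/5 = (-220 - 36023)/5 = (⅕)*(-36243) = -36243/5 ≈ -7248.6)
H(M, G) = G² - 118*M (H(M, G) = -118*M + G² = G² - 118*M)
H(16, -473) + Q = ((-473)² - 118*16) - 36243/5 = (223729 - 1888) - 36243/5 = 221841 - 36243/5 = 1072962/5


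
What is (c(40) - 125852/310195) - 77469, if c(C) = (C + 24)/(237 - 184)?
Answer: -1273603129791/16440335 ≈ -77468.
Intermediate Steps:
c(C) = 24/53 + C/53 (c(C) = (24 + C)/53 = (24 + C)*(1/53) = 24/53 + C/53)
(c(40) - 125852/310195) - 77469 = ((24/53 + (1/53)*40) - 125852/310195) - 77469 = ((24/53 + 40/53) - 125852*1/310195) - 77469 = (64/53 - 125852/310195) - 77469 = 13182324/16440335 - 77469 = -1273603129791/16440335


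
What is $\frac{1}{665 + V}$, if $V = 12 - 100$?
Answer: $\frac{1}{577} \approx 0.0017331$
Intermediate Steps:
$V = -88$ ($V = 12 - 100 = -88$)
$\frac{1}{665 + V} = \frac{1}{665 - 88} = \frac{1}{577}$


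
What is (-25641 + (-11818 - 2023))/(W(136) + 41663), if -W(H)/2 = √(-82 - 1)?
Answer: -1644938566/1735805901 - 78964*I*√83/1735805901 ≈ -0.94765 - 0.00041445*I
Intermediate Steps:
W(H) = -2*I*√83 (W(H) = -2*√(-82 - 1) = -2*I*√83)
(-25641 + (-11818 - 2023))/(W(136) + 41663) = (-25641 + (-11818 - 2023))/(-2*I*√83 + 41663) = (-25641 - 13841)/(41663 - 2*I*√83) = -39482/(41663 - 2*I*√83)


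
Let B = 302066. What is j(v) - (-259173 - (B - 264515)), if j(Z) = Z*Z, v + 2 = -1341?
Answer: 2100373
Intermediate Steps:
v = -1343 (v = -2 - 1341 = -1343)
j(Z) = Z²
j(v) - (-259173 - (B - 264515)) = (-1343)² - (-259173 - (302066 - 264515)) = 1803649 - (-259173 - 1*37551) = 1803649 - (-259173 - 37551) = 1803649 - 1*(-296724) = 1803649 + 296724 = 2100373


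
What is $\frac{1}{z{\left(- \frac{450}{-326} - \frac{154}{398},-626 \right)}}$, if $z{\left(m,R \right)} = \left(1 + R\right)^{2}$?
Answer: $\frac{1}{390625} \approx 2.56 \cdot 10^{-6}$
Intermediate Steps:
$\frac{1}{z{\left(- \frac{450}{-326} - \frac{154}{398},-626 \right)}} = \frac{1}{\left(1 - 626\right)^{2}} = \frac{1}{\left(-625\right)^{2}} = \frac{1}{390625}$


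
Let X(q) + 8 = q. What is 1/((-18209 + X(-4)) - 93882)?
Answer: -1/112103 ≈ -8.9204e-6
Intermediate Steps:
X(q) = -8 + q
1/((-18209 + X(-4)) - 93882) = 1/((-18209 + (-8 - 4)) - 93882) = 1/((-18209 - 12) - 93882) = 1/(-18221 - 93882) = 1/(-112103) = -1/112103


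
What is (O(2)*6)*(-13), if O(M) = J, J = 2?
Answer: -156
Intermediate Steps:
O(M) = 2
(O(2)*6)*(-13) = (2*6)*(-13) = 12*(-13) = -156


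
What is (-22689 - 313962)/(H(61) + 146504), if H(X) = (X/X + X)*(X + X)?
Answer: -112217/51356 ≈ -2.1851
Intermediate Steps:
H(X) = 2*X*(1 + X) (H(X) = (1 + X)*(2*X) = 2*X*(1 + X))
(-22689 - 313962)/(H(61) + 146504) = (-22689 - 313962)/(2*61*(1 + 61) + 146504) = -336651/(2*61*62 + 146504) = -336651/(7564 + 146504) = -336651/154068 = -336651*1/154068 = -112217/51356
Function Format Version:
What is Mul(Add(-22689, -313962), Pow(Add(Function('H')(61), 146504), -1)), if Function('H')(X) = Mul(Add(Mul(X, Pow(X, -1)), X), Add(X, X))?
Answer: Rational(-112217, 51356) ≈ -2.1851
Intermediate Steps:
Function('H')(X) = Mul(2, X, Add(1, X)) (Function('H')(X) = Mul(Add(1, X), Mul(2, X)) = Mul(2, X, Add(1, X)))
Mul(Add(-22689, -313962), Pow(Add(Function('H')(61), 146504), -1)) = Mul(Add(-22689, -313962), Pow(Add(Mul(2, 61, Add(1, 61)), 146504), -1)) = Mul(-336651, Pow(Add(Mul(2, 61, 62), 146504), -1)) = Mul(-336651, Pow(Add(7564, 146504), -1)) = Mul(-336651, Pow(154068, -1)) = Mul(-336651, Rational(1, 154068)) = Rational(-112217, 51356)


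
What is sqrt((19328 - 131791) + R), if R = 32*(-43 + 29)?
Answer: I*sqrt(112911) ≈ 336.02*I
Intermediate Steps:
R = -448 (R = 32*(-14) = -448)
sqrt((19328 - 131791) + R) = sqrt((19328 - 131791) - 448) = sqrt(-112463 - 448) = sqrt(-112911) = I*sqrt(112911)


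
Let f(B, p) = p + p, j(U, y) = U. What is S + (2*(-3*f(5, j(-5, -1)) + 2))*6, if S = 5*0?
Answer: 384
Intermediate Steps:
f(B, p) = 2*p
S = 0
S + (2*(-3*f(5, j(-5, -1)) + 2))*6 = 0 + (2*(-6*(-5) + 2))*6 = 0 + (2*(-3*(-10) + 2))*6 = 0 + (2*(30 + 2))*6 = 0 + (2*32)*6 = 0 + 64*6 = 0 + 384 = 384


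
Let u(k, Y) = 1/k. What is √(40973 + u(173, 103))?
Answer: √1226281090/173 ≈ 202.42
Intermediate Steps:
√(40973 + u(173, 103)) = √(40973 + 1/173) = √(7088330/173) = √1226281090/173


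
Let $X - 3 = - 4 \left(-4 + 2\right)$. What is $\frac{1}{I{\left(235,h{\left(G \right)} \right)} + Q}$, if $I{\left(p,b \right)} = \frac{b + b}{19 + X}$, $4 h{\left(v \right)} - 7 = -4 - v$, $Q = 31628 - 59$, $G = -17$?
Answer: $\frac{3}{94708} \approx 3.1676 \cdot 10^{-5}$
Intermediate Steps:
$Q = 31569$
$X = 11$ ($X = 3 - 4 \left(-4 + 2\right) = 3 - -8 = 3 + 8 = 11$)
$h{\left(v \right)} = \frac{3}{4} - \frac{v}{4}$ ($h{\left(v \right)} = \frac{7}{4} + \frac{-4 - v}{4} = \frac{7}{4} - \left(1 + \frac{v}{4}\right) = \frac{3}{4} - \frac{v}{4}$)
$I{\left(p,b \right)} = \frac{b}{15}$ ($I{\left(p,b \right)} = \frac{b + b}{19 + 11} = \frac{2 b}{30} = 2 b \frac{1}{30} = \frac{b}{15}$)
$\frac{1}{I{\left(235,h{\left(G \right)} \right)} + Q} = \frac{1}{\frac{\frac{3}{4} - - \frac{17}{4}}{15} + 31569} = \frac{1}{\frac{\frac{3}{4} + \frac{17}{4}}{15} + 31569} = \frac{1}{\frac{1}{15} \cdot 5 + 31569} = \frac{1}{\frac{1}{3} + 31569} = \frac{1}{\frac{94708}{3}} = \frac{3}{94708}$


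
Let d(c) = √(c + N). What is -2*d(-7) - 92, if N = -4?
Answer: -92 - 2*I*√11 ≈ -92.0 - 6.6332*I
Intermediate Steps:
d(c) = √(-4 + c) (d(c) = √(c - 4) = √(-4 + c))
-2*d(-7) - 92 = -2*√(-4 - 7) - 92 = -2*I*√11 - 92 = -92 - 2*I*√11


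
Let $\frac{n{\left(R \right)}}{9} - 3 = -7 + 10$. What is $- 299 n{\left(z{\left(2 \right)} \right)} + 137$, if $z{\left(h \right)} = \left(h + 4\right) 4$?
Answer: $-16009$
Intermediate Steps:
$z{\left(h \right)} = 16 + 4 h$ ($z{\left(h \right)} = \left(4 + h\right) 4 = 16 + 4 h$)
$n{\left(R \right)} = 54$ ($n{\left(R \right)} = 27 + 9 \left(-7 + 10\right) = 27 + 9 \cdot 3 = 27 + 27 = 54$)
$- 299 n{\left(z{\left(2 \right)} \right)} + 137 = \left(-299\right) 54 + 137 = -16146 + 137 = -16009$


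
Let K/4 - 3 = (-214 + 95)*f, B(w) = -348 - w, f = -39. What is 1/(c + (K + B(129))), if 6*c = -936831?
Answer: -2/276079 ≈ -7.2443e-6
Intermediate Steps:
c = -312277/2 (c = (1/6)*(-936831) = -312277/2 ≈ -1.5614e+5)
K = 18576 (K = 12 + 4*((-214 + 95)*(-39)) = 12 + 4*(-119*(-39)) = 12 + 4*4641 = 12 + 18564 = 18576)
1/(c + (K + B(129))) = 1/(-312277/2 + (18576 + (-348 - 1*129))) = 1/(-312277/2 + (18576 + (-348 - 129))) = 1/(-312277/2 + (18576 - 477)) = 1/(-312277/2 + 18099) = 1/(-276079/2) = -2/276079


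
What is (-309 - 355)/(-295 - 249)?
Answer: 83/68 ≈ 1.2206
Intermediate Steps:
(-309 - 355)/(-295 - 249) = -664/(-544) = -664*(-1/544) = 83/68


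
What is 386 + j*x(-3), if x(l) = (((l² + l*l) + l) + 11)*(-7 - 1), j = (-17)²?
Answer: -59726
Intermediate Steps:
j = 289
x(l) = -88 - 16*l² - 8*l (x(l) = (((l² + l²) + l) + 11)*(-8) = ((2*l² + l) + 11)*(-8) = ((l + 2*l²) + 11)*(-8) = (11 + l + 2*l²)*(-8) = -88 - 16*l² - 8*l)
386 + j*x(-3) = 386 + 289*(-88 - 16*(-3)² - 8*(-3)) = 386 + 289*(-88 - 16*9 + 24) = 386 + 289*(-88 - 144 + 24) = 386 + 289*(-208) = 386 - 60112 = -59726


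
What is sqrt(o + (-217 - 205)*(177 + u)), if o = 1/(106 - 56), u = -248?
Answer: 11*sqrt(24762)/10 ≈ 173.10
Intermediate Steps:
o = 1/50 ≈ 0.020000
sqrt(o + (-217 - 205)*(177 + u)) = sqrt(1/50 + (-217 - 205)*(177 - 248)) = sqrt(1/50 - 422*(-71)) = sqrt(1/50 + 29962) = sqrt(1498101/50) = 11*sqrt(24762)/10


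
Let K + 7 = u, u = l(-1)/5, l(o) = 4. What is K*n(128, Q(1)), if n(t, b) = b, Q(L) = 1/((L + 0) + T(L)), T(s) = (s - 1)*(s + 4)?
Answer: -31/5 ≈ -6.2000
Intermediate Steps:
T(s) = (-1 + s)*(4 + s)
Q(L) = 1/(-4 + L² + 4*L) (Q(L) = 1/((L + 0) + (-4 + L² + 3*L)) = 1/(L + (-4 + L² + 3*L)) = 1/(-4 + L² + 4*L))
u = ⅘ (u = 4/5 = 4*(⅕) = ⅘ ≈ 0.80000)
K = -31/5 (K = -7 + ⅘ = -31/5 ≈ -6.2000)
K*n(128, Q(1)) = -31/(5*(-4 + 1² + 4*1)) = -31/(5*(-4 + 1 + 4)) = -31/5/1 = -31/5*1 = -31/5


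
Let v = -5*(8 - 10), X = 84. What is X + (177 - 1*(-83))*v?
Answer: 2684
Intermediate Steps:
v = 10 (v = -5*(-2) = 10)
X + (177 - 1*(-83))*v = 84 + (177 - 1*(-83))*10 = 84 + (177 + 83)*10 = 84 + 260*10 = 84 + 2600 = 2684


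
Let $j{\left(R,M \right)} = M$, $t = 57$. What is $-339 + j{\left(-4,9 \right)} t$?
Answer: $174$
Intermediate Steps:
$-339 + j{\left(-4,9 \right)} t = -339 + 9 \cdot 57 = -339 + 513 = 174$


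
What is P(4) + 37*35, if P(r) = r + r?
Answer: 1303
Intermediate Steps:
P(r) = 2*r
P(4) + 37*35 = 2*4 + 37*35 = 8 + 1295 = 1303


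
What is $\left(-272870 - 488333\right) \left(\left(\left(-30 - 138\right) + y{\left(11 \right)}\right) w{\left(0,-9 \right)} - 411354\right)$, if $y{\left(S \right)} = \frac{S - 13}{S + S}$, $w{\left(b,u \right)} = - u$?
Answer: $\frac{3457030066605}{11} \approx 3.1428 \cdot 10^{11}$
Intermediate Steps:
$y{\left(S \right)} = \frac{-13 + S}{2 S}$
$\left(-272870 - 488333\right) \left(\left(\left(-30 - 138\right) + y{\left(11 \right)}\right) w{\left(0,-9 \right)} - 411354\right) = \left(-272870 - 488333\right) \left(\left(\left(-30 - 138\right) + \frac{-13 + 11}{2 \cdot 11}\right) \left(\left(-1\right) \left(-9\right)\right) - 411354\right) = - 761203 \left(\left(\left(-30 - 138\right) + \frac{1}{2} \cdot \frac{1}{11} \left(-2\right)\right) 9 - 411354\right) = - 761203 \left(\left(-168 - \frac{1}{11}\right) 9 - 411354\right) = - 761203 \left(\left(- \frac{1849}{11}\right) 9 - 411354\right) = - 761203 \left(- \frac{16641}{11} - 411354\right) = \left(-761203\right) \left(- \frac{4541535}{11}\right) = \frac{3457030066605}{11}$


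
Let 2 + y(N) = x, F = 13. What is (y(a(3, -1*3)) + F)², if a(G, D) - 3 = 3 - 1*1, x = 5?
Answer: 256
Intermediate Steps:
a(G, D) = 5 (a(G, D) = 3 + (3 - 1*1) = 3 + (3 - 1) = 3 + 2 = 5)
y(N) = 3 (y(N) = -2 + 5 = 3)
(y(a(3, -1*3)) + F)² = (3 + 13)² = 16² = 256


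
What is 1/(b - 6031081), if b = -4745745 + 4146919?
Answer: -1/6629907 ≈ -1.5083e-7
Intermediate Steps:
b = -598826
1/(b - 6031081) = 1/(-598826 - 6031081) = 1/(-6629907) = -1/6629907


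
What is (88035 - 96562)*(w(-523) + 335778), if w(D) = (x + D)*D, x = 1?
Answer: -5191101168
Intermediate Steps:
w(D) = D*(1 + D) (w(D) = (1 + D)*D = D*(1 + D))
(88035 - 96562)*(w(-523) + 335778) = (88035 - 96562)*(-523*(1 - 523) + 335778) = -8527*(-523*(-522) + 335778) = -8527*(273006 + 335778) = -8527*608784 = -5191101168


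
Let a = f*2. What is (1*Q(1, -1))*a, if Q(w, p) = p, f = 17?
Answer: -34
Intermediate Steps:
a = 34 (a = 17*2 = 34)
(1*Q(1, -1))*a = (1*(-1))*34 = -1*34 = -34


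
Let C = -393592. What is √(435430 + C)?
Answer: √41838 ≈ 204.54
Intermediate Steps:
√(435430 + C) = √(435430 - 393592) = √41838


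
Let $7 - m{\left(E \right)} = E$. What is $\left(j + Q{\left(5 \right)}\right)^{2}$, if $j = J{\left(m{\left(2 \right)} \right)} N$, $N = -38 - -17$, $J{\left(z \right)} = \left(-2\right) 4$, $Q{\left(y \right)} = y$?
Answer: $29929$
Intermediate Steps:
$m{\left(E \right)} = 7 - E$
$J{\left(z \right)} = -8$
$N = -21$ ($N = -38 + 17 = -21$)
$j = 168$ ($j = \left(-8\right) \left(-21\right) = 168$)
$\left(j + Q{\left(5 \right)}\right)^{2} = \left(168 + 5\right)^{2} = 173^{2} = 29929$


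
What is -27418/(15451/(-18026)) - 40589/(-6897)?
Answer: 3409378819235/106565547 ≈ 31993.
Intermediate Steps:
-27418/(15451/(-18026)) - 40589/(-6897) = -27418/(15451*(-1/18026)) - 40589*(-1/6897) = -27418/(-15451/18026) + 40589/6897 = -27418*(-18026/15451) + 40589/6897 = 494236868/15451 + 40589/6897 = 3409378819235/106565547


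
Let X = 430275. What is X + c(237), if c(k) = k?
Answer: 430512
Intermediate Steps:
X + c(237) = 430275 + 237 = 430512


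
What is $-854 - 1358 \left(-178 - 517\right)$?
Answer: $942956$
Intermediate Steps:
$-854 - 1358 \left(-178 - 517\right) = -854 - -943810 = -854 + 943810 = 942956$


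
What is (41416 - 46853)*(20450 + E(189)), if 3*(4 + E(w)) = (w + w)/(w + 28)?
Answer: -3446209828/31 ≈ -1.1117e+8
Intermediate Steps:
E(w) = -4 + 2*w/(3*(28 + w)) (E(w) = -4 + ((w + w)/(w + 28))/3 = -4 + ((2*w)/(28 + w))/3 = -4 + (2*w/(28 + w))/3 = -4 + 2*w/(3*(28 + w)))
(41416 - 46853)*(20450 + E(189)) = (41416 - 46853)*(20450 + 2*(-168 - 5*189)/(3*(28 + 189))) = -5437*(20450 + (⅔)*(-168 - 945)/217) = -5437*(20450 + (⅔)*(1/217)*(-1113)) = -5437*(20450 - 106/31) = -5437*633844/31 = -3446209828/31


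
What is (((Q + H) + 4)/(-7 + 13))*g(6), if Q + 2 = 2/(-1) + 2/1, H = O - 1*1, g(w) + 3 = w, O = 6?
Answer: 7/2 ≈ 3.5000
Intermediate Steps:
g(w) = -3 + w
H = 5 (H = 6 - 1*1 = 6 - 1 = 5)
Q = -2 (Q = -2 + (2/(-1) + 2/1) = -2 + (2*(-1) + 2*1) = -2 + (-2 + 2) = -2 + 0 = -2)
(((Q + H) + 4)/(-7 + 13))*g(6) = (((-2 + 5) + 4)/(-7 + 13))*(-3 + 6) = ((3 + 4)/6)*3 = ((⅙)*7)*3 = (7/6)*3 = 7/2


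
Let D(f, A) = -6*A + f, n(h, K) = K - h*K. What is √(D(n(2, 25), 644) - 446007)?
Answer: 2*I*√112474 ≈ 670.74*I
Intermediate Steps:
n(h, K) = K - K*h
D(f, A) = f - 6*A
√(D(n(2, 25), 644) - 446007) = √((25*(1 - 1*2) - 6*644) - 446007) = √((25*(1 - 2) - 3864) - 446007) = √((25*(-1) - 3864) - 446007) = √((-25 - 3864) - 446007) = √(-3889 - 446007) = √(-449896) = 2*I*√112474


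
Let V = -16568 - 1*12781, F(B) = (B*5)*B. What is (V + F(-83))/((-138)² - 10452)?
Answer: 637/1074 ≈ 0.59311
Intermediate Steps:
F(B) = 5*B² (F(B) = (5*B)*B = 5*B²)
V = -29349 (V = -16568 - 12781 = -29349)
(V + F(-83))/((-138)² - 10452) = (-29349 + 5*(-83)²)/((-138)² - 10452) = (-29349 + 5*6889)/(19044 - 10452) = (-29349 + 34445)/8592 = 5096*(1/8592) = 637/1074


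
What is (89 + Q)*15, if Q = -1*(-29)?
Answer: 1770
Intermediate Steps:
Q = 29
(89 + Q)*15 = (89 + 29)*15 = 118*15 = 1770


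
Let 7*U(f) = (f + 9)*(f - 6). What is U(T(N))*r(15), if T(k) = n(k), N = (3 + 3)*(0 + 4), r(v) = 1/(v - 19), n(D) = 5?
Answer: ½ ≈ 0.50000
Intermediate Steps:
r(v) = 1/(-19 + v)
N = 24 (N = 6*4 = 24)
T(k) = 5
U(f) = (-6 + f)*(9 + f)/7 (U(f) = ((f + 9)*(f - 6))/7 = ((9 + f)*(-6 + f))/7 = ((-6 + f)*(9 + f))/7 = (-6 + f)*(9 + f)/7)
U(T(N))*r(15) = (-54/7 + (⅐)*5² + (3/7)*5)/(-19 + 15) = (-54/7 + (⅐)*25 + 15/7)/(-4) = (-54/7 + 25/7 + 15/7)*(-¼) = -2*(-¼) = ½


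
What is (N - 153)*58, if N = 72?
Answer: -4698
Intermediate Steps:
(N - 153)*58 = (72 - 153)*58 = -81*58 = -4698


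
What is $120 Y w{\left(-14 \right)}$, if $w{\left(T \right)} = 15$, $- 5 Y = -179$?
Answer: $64440$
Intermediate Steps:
$Y = \frac{179}{5}$ ($Y = \left(- \frac{1}{5}\right) \left(-179\right) = \frac{179}{5} \approx 35.8$)
$120 Y w{\left(-14 \right)} = 120 \cdot \frac{179}{5} \cdot 15 = 4296 \cdot 15 = 64440$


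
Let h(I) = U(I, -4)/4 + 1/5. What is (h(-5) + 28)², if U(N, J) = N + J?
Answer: 269361/400 ≈ 673.40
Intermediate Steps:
U(N, J) = J + N
h(I) = -⅘ + I/4 (h(I) = (-4 + I)/4 + 1/5 = (-4 + I)*(¼) + 1*(⅕) = (-1 + I/4) + ⅕ = -⅘ + I/4)
(h(-5) + 28)² = ((-⅘ + (¼)*(-5)) + 28)² = ((-⅘ - 5/4) + 28)² = (-41/20 + 28)² = (519/20)² = 269361/400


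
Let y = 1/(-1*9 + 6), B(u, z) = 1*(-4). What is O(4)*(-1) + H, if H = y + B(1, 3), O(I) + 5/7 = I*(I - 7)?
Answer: 176/21 ≈ 8.3810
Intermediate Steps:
O(I) = -5/7 + I*(-7 + I) (O(I) = -5/7 + I*(I - 7) = -5/7 + I*(-7 + I))
B(u, z) = -4
y = -⅓ (y = 1/(-9 + 6) = 1/(-3) = -⅓ ≈ -0.33333)
H = -13/3 (H = -⅓ - 4 = -13/3 ≈ -4.3333)
O(4)*(-1) + H = (-5/7 + 4² - 7*4)*(-1) - 13/3 = (-5/7 + 16 - 28)*(-1) - 13/3 = -89/7*(-1) - 13/3 = 89/7 - 13/3 = 176/21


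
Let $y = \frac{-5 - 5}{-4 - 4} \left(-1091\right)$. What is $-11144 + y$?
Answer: $- \frac{50031}{4} \approx -12508.0$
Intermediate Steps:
$y = - \frac{5455}{4}$ ($y = - \frac{10}{-8} \left(-1091\right) = \left(-10\right) \left(- \frac{1}{8}\right) \left(-1091\right) = \frac{5}{4} \left(-1091\right) = - \frac{5455}{4} \approx -1363.8$)
$-11144 + y = -11144 - \frac{5455}{4} = - \frac{50031}{4}$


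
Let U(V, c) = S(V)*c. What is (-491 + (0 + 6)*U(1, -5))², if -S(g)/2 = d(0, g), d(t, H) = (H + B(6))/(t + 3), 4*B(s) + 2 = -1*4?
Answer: 251001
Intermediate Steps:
B(s) = -3/2 (B(s) = -½ + (-1*4)/4 = -½ + (¼)*(-4) = -½ - 1 = -3/2)
d(t, H) = (-3/2 + H)/(3 + t) (d(t, H) = (H - 3/2)/(t + 3) = (-3/2 + H)/(3 + t))
S(g) = 1 - 2*g/3 (S(g) = -2*(-3/2 + g)/(3 + 0) = -2*(-3/2 + g)/3 = -2*(-½ + g/3) = 1 - 2*g/3)
U(V, c) = c*(1 - 2*V/3) (U(V, c) = (1 - 2*V/3)*c = c*(1 - 2*V/3))
(-491 + (0 + 6)*U(1, -5))² = (-491 + (0 + 6)*((⅓)*(-5)*(3 - 2*1)))² = (-491 + 6*((⅓)*(-5)*(3 - 2)))² = (-491 + 6*((⅓)*(-5)*1))² = (-491 + 6*(-5/3))² = (-491 - 10)² = (-501)² = 251001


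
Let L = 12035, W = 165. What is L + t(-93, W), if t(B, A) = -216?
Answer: 11819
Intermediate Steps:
L + t(-93, W) = 12035 - 216 = 11819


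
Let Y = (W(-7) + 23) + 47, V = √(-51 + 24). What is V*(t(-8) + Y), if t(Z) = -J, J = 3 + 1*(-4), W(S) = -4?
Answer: 201*I*√3 ≈ 348.14*I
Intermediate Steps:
V = 3*I*√3 (V = √(-27) = 3*I*√3 ≈ 5.1962*I)
Y = 66 (Y = (-4 + 23) + 47 = 19 + 47 = 66)
J = -1 (J = 3 - 4 = -1)
t(Z) = 1 (t(Z) = -1*(-1) = 1)
V*(t(-8) + Y) = (3*I*√3)*(1 + 66) = (3*I*√3)*67 = 201*I*√3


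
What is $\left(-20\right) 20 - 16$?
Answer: $-416$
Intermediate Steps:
$\left(-20\right) 20 - 16 = -400 - 16 = -416$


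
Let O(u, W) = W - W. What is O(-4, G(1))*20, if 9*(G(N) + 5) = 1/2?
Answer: 0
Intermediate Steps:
G(N) = -89/18 (G(N) = -5 + (⅑)/2 = -5 + (⅑)*(½) = -5 + 1/18 = -89/18)
O(u, W) = 0
O(-4, G(1))*20 = 0*20 = 0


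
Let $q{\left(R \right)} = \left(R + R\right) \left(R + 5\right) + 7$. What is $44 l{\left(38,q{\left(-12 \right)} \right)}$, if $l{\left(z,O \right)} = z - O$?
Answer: $-6028$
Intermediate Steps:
$q{\left(R \right)} = 7 + 2 R \left(5 + R\right)$ ($q{\left(R \right)} = 2 R \left(5 + R\right) + 7 = 7 + 2 R \left(5 + R\right)$)
$44 l{\left(38,q{\left(-12 \right)} \right)} = 44 \left(38 - \left(7 + 2 \left(-12\right)^{2} + 10 \left(-12\right)\right)\right) = 44 \left(38 - \left(7 + 2 \cdot 144 - 120\right)\right) = 44 \left(38 - \left(7 + 288 - 120\right)\right) = 44 \left(38 - 175\right) = 44 \left(-137\right) = -6028$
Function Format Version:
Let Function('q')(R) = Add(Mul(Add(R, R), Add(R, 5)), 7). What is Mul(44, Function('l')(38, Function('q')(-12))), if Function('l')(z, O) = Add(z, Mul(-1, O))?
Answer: -6028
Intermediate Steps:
Function('q')(R) = Add(7, Mul(2, R, Add(5, R))) (Function('q')(R) = Add(Mul(Mul(2, R), Add(5, R)), 7) = Add(Mul(2, R, Add(5, R)), 7) = Add(7, Mul(2, R, Add(5, R))))
Mul(44, Function('l')(38, Function('q')(-12))) = Mul(44, Add(38, Mul(-1, Add(7, Mul(2, Pow(-12, 2)), Mul(10, -12))))) = Mul(44, Add(38, Mul(-1, Add(7, Mul(2, 144), -120)))) = Mul(44, Add(38, Mul(-1, Add(7, 288, -120)))) = Mul(44, Add(38, Mul(-1, 175))) = Mul(44, Add(38, -175)) = Mul(44, -137) = -6028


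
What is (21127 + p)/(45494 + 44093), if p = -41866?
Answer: -20739/89587 ≈ -0.23150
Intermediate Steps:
(21127 + p)/(45494 + 44093) = (21127 - 41866)/(45494 + 44093) = -20739/89587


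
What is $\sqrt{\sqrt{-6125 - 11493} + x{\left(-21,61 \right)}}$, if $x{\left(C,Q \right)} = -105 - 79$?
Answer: $\sqrt{-184 + i \sqrt{17618}} \approx 4.6303 + 14.333 i$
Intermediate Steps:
$x{\left(C,Q \right)} = -184$ ($x{\left(C,Q \right)} = -105 - 79 = -184$)
$\sqrt{\sqrt{-6125 - 11493} + x{\left(-21,61 \right)}} = \sqrt{\sqrt{-6125 - 11493} - 184} = \sqrt{\sqrt{-17618} - 184} = \sqrt{i \sqrt{17618} - 184} = \sqrt{-184 + i \sqrt{17618}}$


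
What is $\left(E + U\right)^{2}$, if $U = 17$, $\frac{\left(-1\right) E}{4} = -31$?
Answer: $19881$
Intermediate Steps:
$E = 124$ ($E = \left(-4\right) \left(-31\right) = 124$)
$\left(E + U\right)^{2} = \left(124 + 17\right)^{2} = 141^{2} = 19881$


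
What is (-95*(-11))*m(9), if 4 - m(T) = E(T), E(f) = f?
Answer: -5225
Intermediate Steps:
m(T) = 4 - T
(-95*(-11))*m(9) = (-95*(-11))*(4 - 1*9) = 1045*(4 - 9) = 1045*(-5) = -5225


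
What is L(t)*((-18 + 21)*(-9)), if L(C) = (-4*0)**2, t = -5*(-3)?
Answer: 0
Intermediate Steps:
t = 15
L(C) = 0 (L(C) = 0**2 = 0)
L(t)*((-18 + 21)*(-9)) = 0*((-18 + 21)*(-9)) = 0*(3*(-9)) = 0*(-27) = 0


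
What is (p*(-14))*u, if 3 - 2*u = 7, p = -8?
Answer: -224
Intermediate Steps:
u = -2 (u = 3/2 - ½*7 = 3/2 - 7/2 = -2)
(p*(-14))*u = -8*(-14)*(-2) = 112*(-2) = -224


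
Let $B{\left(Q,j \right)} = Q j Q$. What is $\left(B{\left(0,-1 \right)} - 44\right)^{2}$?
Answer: $1936$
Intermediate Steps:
$B{\left(Q,j \right)} = j Q^{2}$
$\left(B{\left(0,-1 \right)} - 44\right)^{2} = \left(- 0^{2} - 44\right)^{2} = \left(\left(-1\right) 0 - 44\right)^{2} = \left(0 - 44\right)^{2} = \left(-44\right)^{2} = 1936$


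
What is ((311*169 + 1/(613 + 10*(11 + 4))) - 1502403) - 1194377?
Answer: -2017540622/763 ≈ -2.6442e+6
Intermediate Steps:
((311*169 + 1/(613 + 10*(11 + 4))) - 1502403) - 1194377 = ((52559 + 1/(613 + 10*15)) - 1502403) - 1194377 = ((52559 + 1/(613 + 150)) - 1502403) - 1194377 = ((52559 + 1/763) - 1502403) - 1194377 = (40102518/763 - 1502403) - 1194377 = -1106230971/763 - 1194377 = -2017540622/763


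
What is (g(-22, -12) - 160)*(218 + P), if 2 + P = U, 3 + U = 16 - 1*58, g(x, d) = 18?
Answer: -24282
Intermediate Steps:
U = -45 (U = -3 + (16 - 1*58) = -3 + (16 - 58) = -3 - 42 = -45)
P = -47 (P = -2 - 45 = -47)
(g(-22, -12) - 160)*(218 + P) = (18 - 160)*(218 - 47) = -142*171 = -24282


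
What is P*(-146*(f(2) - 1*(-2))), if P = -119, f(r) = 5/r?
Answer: 78183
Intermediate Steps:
P*(-146*(f(2) - 1*(-2))) = -(-17374)*(5/2 - 1*(-2)) = -(-17374)*(5*(½) + 2) = -(-17374)*(5/2 + 2) = -(-17374)*9/2 = -119*(-657) = 78183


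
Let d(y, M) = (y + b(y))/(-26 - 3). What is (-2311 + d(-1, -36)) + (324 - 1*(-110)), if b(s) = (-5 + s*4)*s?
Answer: -54441/29 ≈ -1877.3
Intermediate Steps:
b(s) = s*(-5 + 4*s) (b(s) = (-5 + 4*s)*s = s*(-5 + 4*s))
d(y, M) = -y/29 - y*(-5 + 4*y)/29 (d(y, M) = (y + y*(-5 + 4*y))/(-26 - 3) = (y + y*(-5 + 4*y))/(-29) = (y + y*(-5 + 4*y))*(-1/29) = -y/29 - y*(-5 + 4*y)/29)
(-2311 + d(-1, -36)) + (324 - 1*(-110)) = (-2311 + (4/29)*(-1)*(1 - 1*(-1))) + (324 - 1*(-110)) = (-2311 + (4/29)*(-1)*(1 + 1)) + (324 + 110) = (-2311 + (4/29)*(-1)*2) + 434 = (-2311 - 8/29) + 434 = -67027/29 + 434 = -54441/29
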